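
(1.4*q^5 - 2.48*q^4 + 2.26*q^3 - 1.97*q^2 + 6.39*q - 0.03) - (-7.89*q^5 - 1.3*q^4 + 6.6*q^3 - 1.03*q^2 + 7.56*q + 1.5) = 9.29*q^5 - 1.18*q^4 - 4.34*q^3 - 0.94*q^2 - 1.17*q - 1.53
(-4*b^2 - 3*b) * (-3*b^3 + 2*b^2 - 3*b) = 12*b^5 + b^4 + 6*b^3 + 9*b^2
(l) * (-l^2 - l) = -l^3 - l^2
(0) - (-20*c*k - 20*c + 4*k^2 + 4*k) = 20*c*k + 20*c - 4*k^2 - 4*k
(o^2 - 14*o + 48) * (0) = 0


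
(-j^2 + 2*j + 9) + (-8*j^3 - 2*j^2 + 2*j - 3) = -8*j^3 - 3*j^2 + 4*j + 6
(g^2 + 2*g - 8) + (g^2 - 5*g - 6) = 2*g^2 - 3*g - 14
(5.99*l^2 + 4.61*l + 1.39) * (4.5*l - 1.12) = 26.955*l^3 + 14.0362*l^2 + 1.0918*l - 1.5568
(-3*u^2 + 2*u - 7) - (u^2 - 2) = -4*u^2 + 2*u - 5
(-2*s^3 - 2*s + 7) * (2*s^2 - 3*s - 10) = -4*s^5 + 6*s^4 + 16*s^3 + 20*s^2 - s - 70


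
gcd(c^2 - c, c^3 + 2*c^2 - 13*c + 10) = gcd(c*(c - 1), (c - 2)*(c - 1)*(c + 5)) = c - 1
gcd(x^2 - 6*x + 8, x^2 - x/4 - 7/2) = x - 2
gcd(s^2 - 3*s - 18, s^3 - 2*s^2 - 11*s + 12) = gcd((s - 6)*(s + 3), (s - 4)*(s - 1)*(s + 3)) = s + 3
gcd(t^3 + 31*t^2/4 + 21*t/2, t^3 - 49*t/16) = t^2 + 7*t/4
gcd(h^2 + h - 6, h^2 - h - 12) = h + 3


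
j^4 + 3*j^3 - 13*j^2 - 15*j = j*(j - 3)*(j + 1)*(j + 5)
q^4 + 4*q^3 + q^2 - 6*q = q*(q - 1)*(q + 2)*(q + 3)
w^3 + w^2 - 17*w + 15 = (w - 3)*(w - 1)*(w + 5)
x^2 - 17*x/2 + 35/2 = (x - 5)*(x - 7/2)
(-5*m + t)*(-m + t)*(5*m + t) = 25*m^3 - 25*m^2*t - m*t^2 + t^3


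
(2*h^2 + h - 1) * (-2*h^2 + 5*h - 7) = -4*h^4 + 8*h^3 - 7*h^2 - 12*h + 7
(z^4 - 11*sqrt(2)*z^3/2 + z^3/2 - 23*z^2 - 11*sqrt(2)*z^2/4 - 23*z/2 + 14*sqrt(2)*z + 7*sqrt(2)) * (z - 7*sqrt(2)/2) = z^5 - 9*sqrt(2)*z^4 + z^4/2 - 9*sqrt(2)*z^3/2 + 31*z^3/2 + 31*z^2/4 + 189*sqrt(2)*z^2/2 - 98*z + 189*sqrt(2)*z/4 - 49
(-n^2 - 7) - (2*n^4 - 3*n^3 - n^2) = -2*n^4 + 3*n^3 - 7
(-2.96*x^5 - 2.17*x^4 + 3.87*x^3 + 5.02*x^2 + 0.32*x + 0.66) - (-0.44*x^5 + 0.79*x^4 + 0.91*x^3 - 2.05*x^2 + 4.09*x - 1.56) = -2.52*x^5 - 2.96*x^4 + 2.96*x^3 + 7.07*x^2 - 3.77*x + 2.22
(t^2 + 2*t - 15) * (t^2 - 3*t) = t^4 - t^3 - 21*t^2 + 45*t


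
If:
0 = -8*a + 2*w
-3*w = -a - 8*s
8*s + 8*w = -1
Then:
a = -1/43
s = -11/344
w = -4/43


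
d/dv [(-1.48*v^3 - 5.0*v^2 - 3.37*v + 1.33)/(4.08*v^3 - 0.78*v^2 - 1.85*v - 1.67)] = (3.5527136788005e-15*v^5 + 21.5544*v^4 + 32.9752*v^3 - 2.243*v^2 + 18.7748*v + 8.0884)/(16.6464*v^6 - 6.3648*v^5 - 14.4876*v^4 - 10.7412*v^3 + 6.0277*v^2 + 6.179*v + 2.7889)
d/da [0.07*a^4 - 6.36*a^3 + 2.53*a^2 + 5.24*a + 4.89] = 0.28*a^3 - 19.08*a^2 + 5.06*a + 5.24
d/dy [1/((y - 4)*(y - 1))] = (5 - 2*y)/(y^4 - 10*y^3 + 33*y^2 - 40*y + 16)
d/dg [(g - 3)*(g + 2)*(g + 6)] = 3*g^2 + 10*g - 12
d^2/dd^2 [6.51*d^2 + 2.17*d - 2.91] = 13.0200000000000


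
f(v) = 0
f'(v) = 0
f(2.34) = 0.00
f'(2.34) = 0.00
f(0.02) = 0.00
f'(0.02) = 0.00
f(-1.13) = 0.00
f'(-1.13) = 0.00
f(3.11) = 0.00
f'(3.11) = 0.00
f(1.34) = 0.00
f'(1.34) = 0.00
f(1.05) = 0.00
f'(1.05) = 0.00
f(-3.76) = 0.00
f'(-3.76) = 0.00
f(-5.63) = 0.00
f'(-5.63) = 0.00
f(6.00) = 0.00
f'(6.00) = 0.00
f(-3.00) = 0.00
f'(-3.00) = 0.00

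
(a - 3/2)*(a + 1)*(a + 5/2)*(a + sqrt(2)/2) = a^4 + sqrt(2)*a^3/2 + 2*a^3 - 11*a^2/4 + sqrt(2)*a^2 - 15*a/4 - 11*sqrt(2)*a/8 - 15*sqrt(2)/8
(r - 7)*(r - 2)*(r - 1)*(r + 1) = r^4 - 9*r^3 + 13*r^2 + 9*r - 14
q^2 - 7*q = q*(q - 7)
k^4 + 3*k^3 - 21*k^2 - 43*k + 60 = (k - 4)*(k - 1)*(k + 3)*(k + 5)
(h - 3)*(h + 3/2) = h^2 - 3*h/2 - 9/2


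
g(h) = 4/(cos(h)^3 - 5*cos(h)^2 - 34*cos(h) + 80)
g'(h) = 4*(3*sin(h)*cos(h)^2 - 10*sin(h)*cos(h) - 34*sin(h))/(cos(h)^3 - 5*cos(h)^2 - 34*cos(h) + 80)^2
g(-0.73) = 0.08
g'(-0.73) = 0.04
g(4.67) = 0.05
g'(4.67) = 0.02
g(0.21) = 0.09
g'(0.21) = -0.02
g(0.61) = 0.08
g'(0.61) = -0.04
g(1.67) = 0.05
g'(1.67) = -0.02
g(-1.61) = 0.05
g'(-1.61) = 0.02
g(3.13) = 0.04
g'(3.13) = -0.00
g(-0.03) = 0.10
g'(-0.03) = 0.00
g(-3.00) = 0.04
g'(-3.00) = 0.00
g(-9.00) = 0.04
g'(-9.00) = 0.00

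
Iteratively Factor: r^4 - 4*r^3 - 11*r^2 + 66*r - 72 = (r + 4)*(r^3 - 8*r^2 + 21*r - 18) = (r - 3)*(r + 4)*(r^2 - 5*r + 6) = (r - 3)*(r - 2)*(r + 4)*(r - 3)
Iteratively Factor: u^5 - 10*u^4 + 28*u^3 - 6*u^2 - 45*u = (u - 3)*(u^4 - 7*u^3 + 7*u^2 + 15*u) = (u - 3)*(u + 1)*(u^3 - 8*u^2 + 15*u) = (u - 3)^2*(u + 1)*(u^2 - 5*u) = u*(u - 3)^2*(u + 1)*(u - 5)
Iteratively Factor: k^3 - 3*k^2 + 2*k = (k - 2)*(k^2 - k) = (k - 2)*(k - 1)*(k)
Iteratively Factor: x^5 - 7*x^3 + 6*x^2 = (x + 3)*(x^4 - 3*x^3 + 2*x^2) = x*(x + 3)*(x^3 - 3*x^2 + 2*x) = x^2*(x + 3)*(x^2 - 3*x + 2) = x^2*(x - 1)*(x + 3)*(x - 2)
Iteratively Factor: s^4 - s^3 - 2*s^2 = (s + 1)*(s^3 - 2*s^2) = s*(s + 1)*(s^2 - 2*s) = s*(s - 2)*(s + 1)*(s)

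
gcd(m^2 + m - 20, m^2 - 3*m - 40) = m + 5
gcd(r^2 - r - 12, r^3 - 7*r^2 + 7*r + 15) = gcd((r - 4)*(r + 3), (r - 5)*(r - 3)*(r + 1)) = 1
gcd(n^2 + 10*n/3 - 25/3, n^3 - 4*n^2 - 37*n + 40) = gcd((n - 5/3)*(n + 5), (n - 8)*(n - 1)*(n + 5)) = n + 5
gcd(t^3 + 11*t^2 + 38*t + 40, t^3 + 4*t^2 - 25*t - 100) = t^2 + 9*t + 20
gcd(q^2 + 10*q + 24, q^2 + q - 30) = q + 6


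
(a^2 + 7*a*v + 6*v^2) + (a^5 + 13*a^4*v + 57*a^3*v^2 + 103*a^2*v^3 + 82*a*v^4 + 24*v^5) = a^5 + 13*a^4*v + 57*a^3*v^2 + 103*a^2*v^3 + a^2 + 82*a*v^4 + 7*a*v + 24*v^5 + 6*v^2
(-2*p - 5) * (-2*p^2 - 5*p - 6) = 4*p^3 + 20*p^2 + 37*p + 30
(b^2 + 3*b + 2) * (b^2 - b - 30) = b^4 + 2*b^3 - 31*b^2 - 92*b - 60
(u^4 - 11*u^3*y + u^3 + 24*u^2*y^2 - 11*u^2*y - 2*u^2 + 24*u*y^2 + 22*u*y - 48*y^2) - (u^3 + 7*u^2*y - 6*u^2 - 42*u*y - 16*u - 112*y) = u^4 - 11*u^3*y + 24*u^2*y^2 - 18*u^2*y + 4*u^2 + 24*u*y^2 + 64*u*y + 16*u - 48*y^2 + 112*y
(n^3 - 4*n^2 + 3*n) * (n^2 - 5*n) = n^5 - 9*n^4 + 23*n^3 - 15*n^2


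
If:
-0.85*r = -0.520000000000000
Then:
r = 0.61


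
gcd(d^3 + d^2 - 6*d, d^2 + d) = d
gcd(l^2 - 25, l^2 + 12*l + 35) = l + 5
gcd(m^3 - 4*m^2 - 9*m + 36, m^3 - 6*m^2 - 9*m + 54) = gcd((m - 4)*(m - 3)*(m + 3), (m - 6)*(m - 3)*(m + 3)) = m^2 - 9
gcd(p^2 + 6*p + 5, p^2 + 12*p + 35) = p + 5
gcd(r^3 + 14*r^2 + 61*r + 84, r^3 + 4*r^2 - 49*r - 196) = r^2 + 11*r + 28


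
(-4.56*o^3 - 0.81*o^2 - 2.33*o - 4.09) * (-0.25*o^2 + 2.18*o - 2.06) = 1.14*o^5 - 9.7383*o^4 + 8.2103*o^3 - 2.3883*o^2 - 4.1164*o + 8.4254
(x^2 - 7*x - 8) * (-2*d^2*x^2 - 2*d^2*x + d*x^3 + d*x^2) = -2*d^2*x^4 + 12*d^2*x^3 + 30*d^2*x^2 + 16*d^2*x + d*x^5 - 6*d*x^4 - 15*d*x^3 - 8*d*x^2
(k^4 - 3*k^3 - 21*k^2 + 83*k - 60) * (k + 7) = k^5 + 4*k^4 - 42*k^3 - 64*k^2 + 521*k - 420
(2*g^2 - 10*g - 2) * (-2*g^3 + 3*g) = -4*g^5 + 20*g^4 + 10*g^3 - 30*g^2 - 6*g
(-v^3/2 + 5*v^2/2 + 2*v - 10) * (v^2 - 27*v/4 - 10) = -v^5/2 + 47*v^4/8 - 79*v^3/8 - 97*v^2/2 + 95*v/2 + 100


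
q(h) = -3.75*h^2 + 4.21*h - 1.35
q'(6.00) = -40.79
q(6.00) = -111.09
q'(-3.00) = 26.71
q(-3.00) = -47.73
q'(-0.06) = 4.66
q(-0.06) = -1.62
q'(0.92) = -2.69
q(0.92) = -0.65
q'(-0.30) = 6.46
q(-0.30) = -2.95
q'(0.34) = 1.66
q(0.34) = -0.35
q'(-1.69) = 16.88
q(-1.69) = -19.18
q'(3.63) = -23.02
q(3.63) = -35.48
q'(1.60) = -7.79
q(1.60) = -4.21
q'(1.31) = -5.62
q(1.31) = -2.27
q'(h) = 4.21 - 7.5*h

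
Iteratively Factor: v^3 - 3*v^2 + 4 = (v - 2)*(v^2 - v - 2) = (v - 2)^2*(v + 1)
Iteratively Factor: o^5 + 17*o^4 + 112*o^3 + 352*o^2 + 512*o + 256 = (o + 4)*(o^4 + 13*o^3 + 60*o^2 + 112*o + 64) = (o + 4)^2*(o^3 + 9*o^2 + 24*o + 16) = (o + 1)*(o + 4)^2*(o^2 + 8*o + 16) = (o + 1)*(o + 4)^3*(o + 4)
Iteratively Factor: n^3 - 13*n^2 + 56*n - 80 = (n - 4)*(n^2 - 9*n + 20) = (n - 4)^2*(n - 5)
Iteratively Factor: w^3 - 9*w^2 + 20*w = (w - 4)*(w^2 - 5*w) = (w - 5)*(w - 4)*(w)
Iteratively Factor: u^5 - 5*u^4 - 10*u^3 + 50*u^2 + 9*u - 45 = (u + 3)*(u^4 - 8*u^3 + 14*u^2 + 8*u - 15) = (u + 1)*(u + 3)*(u^3 - 9*u^2 + 23*u - 15) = (u - 3)*(u + 1)*(u + 3)*(u^2 - 6*u + 5) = (u - 5)*(u - 3)*(u + 1)*(u + 3)*(u - 1)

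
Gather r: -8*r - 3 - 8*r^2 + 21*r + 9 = -8*r^2 + 13*r + 6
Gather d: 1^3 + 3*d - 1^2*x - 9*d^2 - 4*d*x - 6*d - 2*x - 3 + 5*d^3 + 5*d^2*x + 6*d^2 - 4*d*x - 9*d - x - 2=5*d^3 + d^2*(5*x - 3) + d*(-8*x - 12) - 4*x - 4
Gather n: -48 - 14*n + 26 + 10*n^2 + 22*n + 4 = 10*n^2 + 8*n - 18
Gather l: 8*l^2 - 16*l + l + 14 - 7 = 8*l^2 - 15*l + 7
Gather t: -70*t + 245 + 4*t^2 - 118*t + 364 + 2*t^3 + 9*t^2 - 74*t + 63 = 2*t^3 + 13*t^2 - 262*t + 672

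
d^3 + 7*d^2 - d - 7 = (d - 1)*(d + 1)*(d + 7)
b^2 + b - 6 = (b - 2)*(b + 3)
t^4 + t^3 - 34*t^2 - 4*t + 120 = (t - 5)*(t - 2)*(t + 2)*(t + 6)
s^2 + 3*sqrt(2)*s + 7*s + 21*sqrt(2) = (s + 7)*(s + 3*sqrt(2))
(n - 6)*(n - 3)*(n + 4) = n^3 - 5*n^2 - 18*n + 72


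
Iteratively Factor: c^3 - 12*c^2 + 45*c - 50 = (c - 5)*(c^2 - 7*c + 10) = (c - 5)*(c - 2)*(c - 5)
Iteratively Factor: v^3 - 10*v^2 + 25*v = (v - 5)*(v^2 - 5*v) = v*(v - 5)*(v - 5)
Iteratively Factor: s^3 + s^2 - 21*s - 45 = (s + 3)*(s^2 - 2*s - 15) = (s - 5)*(s + 3)*(s + 3)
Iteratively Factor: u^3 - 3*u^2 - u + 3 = (u - 1)*(u^2 - 2*u - 3) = (u - 3)*(u - 1)*(u + 1)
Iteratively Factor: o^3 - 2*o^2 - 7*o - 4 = (o + 1)*(o^2 - 3*o - 4) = (o - 4)*(o + 1)*(o + 1)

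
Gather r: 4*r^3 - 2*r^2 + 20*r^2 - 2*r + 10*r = 4*r^3 + 18*r^2 + 8*r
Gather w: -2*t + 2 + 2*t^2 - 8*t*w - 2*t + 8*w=2*t^2 - 4*t + w*(8 - 8*t) + 2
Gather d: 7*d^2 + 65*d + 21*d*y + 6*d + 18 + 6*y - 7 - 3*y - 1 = 7*d^2 + d*(21*y + 71) + 3*y + 10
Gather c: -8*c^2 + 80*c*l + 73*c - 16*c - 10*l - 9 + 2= -8*c^2 + c*(80*l + 57) - 10*l - 7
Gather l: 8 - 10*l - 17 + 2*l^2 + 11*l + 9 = 2*l^2 + l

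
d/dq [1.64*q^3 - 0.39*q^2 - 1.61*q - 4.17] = 4.92*q^2 - 0.78*q - 1.61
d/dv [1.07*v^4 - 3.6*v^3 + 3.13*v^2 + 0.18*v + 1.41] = 4.28*v^3 - 10.8*v^2 + 6.26*v + 0.18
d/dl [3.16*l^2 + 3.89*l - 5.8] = 6.32*l + 3.89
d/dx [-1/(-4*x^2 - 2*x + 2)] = (-4*x - 1)/(2*(2*x^2 + x - 1)^2)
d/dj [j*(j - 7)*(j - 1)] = 3*j^2 - 16*j + 7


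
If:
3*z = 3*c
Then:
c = z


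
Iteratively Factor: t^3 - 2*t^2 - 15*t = (t - 5)*(t^2 + 3*t) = t*(t - 5)*(t + 3)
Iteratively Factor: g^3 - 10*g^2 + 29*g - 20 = (g - 1)*(g^2 - 9*g + 20) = (g - 5)*(g - 1)*(g - 4)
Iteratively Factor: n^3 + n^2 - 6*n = (n + 3)*(n^2 - 2*n) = (n - 2)*(n + 3)*(n)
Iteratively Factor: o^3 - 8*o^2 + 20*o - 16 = (o - 2)*(o^2 - 6*o + 8) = (o - 2)^2*(o - 4)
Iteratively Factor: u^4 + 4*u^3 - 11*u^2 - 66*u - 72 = (u - 4)*(u^3 + 8*u^2 + 21*u + 18) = (u - 4)*(u + 3)*(u^2 + 5*u + 6) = (u - 4)*(u + 2)*(u + 3)*(u + 3)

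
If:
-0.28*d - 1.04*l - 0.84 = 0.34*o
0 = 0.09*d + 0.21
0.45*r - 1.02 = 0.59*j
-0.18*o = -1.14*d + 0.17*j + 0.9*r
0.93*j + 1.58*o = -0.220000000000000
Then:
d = -2.33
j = -3.76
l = -0.86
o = 2.07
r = -2.66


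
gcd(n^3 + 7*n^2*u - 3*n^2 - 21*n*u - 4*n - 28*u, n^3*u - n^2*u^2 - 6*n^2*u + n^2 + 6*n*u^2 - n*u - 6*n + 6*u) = 1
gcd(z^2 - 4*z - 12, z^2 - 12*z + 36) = z - 6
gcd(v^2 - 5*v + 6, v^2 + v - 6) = v - 2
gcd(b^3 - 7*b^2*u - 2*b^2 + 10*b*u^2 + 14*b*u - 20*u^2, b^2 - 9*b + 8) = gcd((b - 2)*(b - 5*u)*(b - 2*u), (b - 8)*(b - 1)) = 1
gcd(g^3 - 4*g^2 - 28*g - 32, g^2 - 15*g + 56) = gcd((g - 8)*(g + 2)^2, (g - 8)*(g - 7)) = g - 8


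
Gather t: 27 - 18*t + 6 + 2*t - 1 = 32 - 16*t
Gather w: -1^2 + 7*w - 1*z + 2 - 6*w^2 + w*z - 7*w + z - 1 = -6*w^2 + w*z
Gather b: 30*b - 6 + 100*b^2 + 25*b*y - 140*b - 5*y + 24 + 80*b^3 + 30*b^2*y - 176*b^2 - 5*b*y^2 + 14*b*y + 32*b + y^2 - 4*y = 80*b^3 + b^2*(30*y - 76) + b*(-5*y^2 + 39*y - 78) + y^2 - 9*y + 18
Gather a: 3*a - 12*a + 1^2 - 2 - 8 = -9*a - 9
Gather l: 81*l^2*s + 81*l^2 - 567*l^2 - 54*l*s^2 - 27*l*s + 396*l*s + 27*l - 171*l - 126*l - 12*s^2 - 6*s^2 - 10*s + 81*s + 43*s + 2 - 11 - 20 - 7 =l^2*(81*s - 486) + l*(-54*s^2 + 369*s - 270) - 18*s^2 + 114*s - 36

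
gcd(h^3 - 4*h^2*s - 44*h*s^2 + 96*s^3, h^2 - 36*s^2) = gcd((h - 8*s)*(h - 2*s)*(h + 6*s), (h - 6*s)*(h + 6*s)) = h + 6*s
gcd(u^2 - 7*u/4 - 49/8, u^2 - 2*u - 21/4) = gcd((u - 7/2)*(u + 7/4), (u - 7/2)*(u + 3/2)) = u - 7/2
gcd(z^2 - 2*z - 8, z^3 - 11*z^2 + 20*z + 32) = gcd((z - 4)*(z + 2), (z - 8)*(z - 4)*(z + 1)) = z - 4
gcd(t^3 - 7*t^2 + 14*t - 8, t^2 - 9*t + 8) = t - 1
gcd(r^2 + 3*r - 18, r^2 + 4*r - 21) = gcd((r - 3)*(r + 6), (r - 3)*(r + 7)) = r - 3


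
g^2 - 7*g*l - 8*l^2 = (g - 8*l)*(g + l)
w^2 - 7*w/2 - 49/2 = (w - 7)*(w + 7/2)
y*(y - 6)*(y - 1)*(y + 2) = y^4 - 5*y^3 - 8*y^2 + 12*y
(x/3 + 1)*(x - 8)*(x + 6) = x^3/3 + x^2/3 - 18*x - 48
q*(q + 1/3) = q^2 + q/3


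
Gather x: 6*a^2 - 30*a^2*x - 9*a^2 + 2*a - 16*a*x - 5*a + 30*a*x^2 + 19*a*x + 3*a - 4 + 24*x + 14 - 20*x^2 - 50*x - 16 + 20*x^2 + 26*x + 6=-3*a^2 + 30*a*x^2 + x*(-30*a^2 + 3*a)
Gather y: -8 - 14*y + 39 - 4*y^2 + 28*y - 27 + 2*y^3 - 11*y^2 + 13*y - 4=2*y^3 - 15*y^2 + 27*y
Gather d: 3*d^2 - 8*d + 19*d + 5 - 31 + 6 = 3*d^2 + 11*d - 20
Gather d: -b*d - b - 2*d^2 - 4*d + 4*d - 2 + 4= -b*d - b - 2*d^2 + 2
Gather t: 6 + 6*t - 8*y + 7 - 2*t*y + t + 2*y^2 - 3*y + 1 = t*(7 - 2*y) + 2*y^2 - 11*y + 14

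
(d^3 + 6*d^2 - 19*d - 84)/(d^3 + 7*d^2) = (d^2 - d - 12)/d^2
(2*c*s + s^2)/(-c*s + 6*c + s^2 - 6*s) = s*(2*c + s)/(-c*s + 6*c + s^2 - 6*s)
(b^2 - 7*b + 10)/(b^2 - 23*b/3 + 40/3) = 3*(b - 2)/(3*b - 8)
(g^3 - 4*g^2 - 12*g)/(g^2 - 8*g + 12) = g*(g + 2)/(g - 2)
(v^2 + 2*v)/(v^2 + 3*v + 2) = v/(v + 1)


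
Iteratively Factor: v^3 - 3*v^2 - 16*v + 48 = (v - 4)*(v^2 + v - 12) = (v - 4)*(v - 3)*(v + 4)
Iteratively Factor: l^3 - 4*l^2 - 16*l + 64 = (l - 4)*(l^2 - 16) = (l - 4)*(l + 4)*(l - 4)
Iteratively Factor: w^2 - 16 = (w + 4)*(w - 4)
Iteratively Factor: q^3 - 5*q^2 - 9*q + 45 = (q + 3)*(q^2 - 8*q + 15) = (q - 3)*(q + 3)*(q - 5)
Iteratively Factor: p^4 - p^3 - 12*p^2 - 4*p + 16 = (p + 2)*(p^3 - 3*p^2 - 6*p + 8) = (p - 1)*(p + 2)*(p^2 - 2*p - 8) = (p - 1)*(p + 2)^2*(p - 4)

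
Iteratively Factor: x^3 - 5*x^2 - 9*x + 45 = (x + 3)*(x^2 - 8*x + 15) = (x - 3)*(x + 3)*(x - 5)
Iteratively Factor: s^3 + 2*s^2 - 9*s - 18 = (s - 3)*(s^2 + 5*s + 6) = (s - 3)*(s + 2)*(s + 3)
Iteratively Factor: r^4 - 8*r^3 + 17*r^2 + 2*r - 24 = (r - 3)*(r^3 - 5*r^2 + 2*r + 8) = (r - 3)*(r + 1)*(r^2 - 6*r + 8) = (r - 4)*(r - 3)*(r + 1)*(r - 2)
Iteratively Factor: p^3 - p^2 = (p)*(p^2 - p) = p*(p - 1)*(p)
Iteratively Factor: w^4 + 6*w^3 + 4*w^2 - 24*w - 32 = (w - 2)*(w^3 + 8*w^2 + 20*w + 16) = (w - 2)*(w + 2)*(w^2 + 6*w + 8) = (w - 2)*(w + 2)^2*(w + 4)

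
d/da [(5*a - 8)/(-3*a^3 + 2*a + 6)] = (-15*a^3 + 10*a + (5*a - 8)*(9*a^2 - 2) + 30)/(-3*a^3 + 2*a + 6)^2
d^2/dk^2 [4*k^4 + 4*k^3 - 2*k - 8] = 24*k*(2*k + 1)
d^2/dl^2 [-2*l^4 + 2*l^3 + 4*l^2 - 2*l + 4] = -24*l^2 + 12*l + 8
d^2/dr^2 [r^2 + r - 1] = 2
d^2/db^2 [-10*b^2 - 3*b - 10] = -20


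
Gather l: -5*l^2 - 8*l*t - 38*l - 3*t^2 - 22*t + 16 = -5*l^2 + l*(-8*t - 38) - 3*t^2 - 22*t + 16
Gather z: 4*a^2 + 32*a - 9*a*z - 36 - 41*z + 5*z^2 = 4*a^2 + 32*a + 5*z^2 + z*(-9*a - 41) - 36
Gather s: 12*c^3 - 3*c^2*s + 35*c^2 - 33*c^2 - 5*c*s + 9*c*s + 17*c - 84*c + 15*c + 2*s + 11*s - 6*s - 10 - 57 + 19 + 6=12*c^3 + 2*c^2 - 52*c + s*(-3*c^2 + 4*c + 7) - 42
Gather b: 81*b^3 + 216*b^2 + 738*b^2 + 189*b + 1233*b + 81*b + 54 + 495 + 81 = 81*b^3 + 954*b^2 + 1503*b + 630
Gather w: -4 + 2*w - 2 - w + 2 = w - 4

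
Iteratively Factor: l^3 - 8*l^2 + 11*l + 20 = (l - 4)*(l^2 - 4*l - 5) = (l - 5)*(l - 4)*(l + 1)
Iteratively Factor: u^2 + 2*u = (u + 2)*(u)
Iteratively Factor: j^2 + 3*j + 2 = (j + 1)*(j + 2)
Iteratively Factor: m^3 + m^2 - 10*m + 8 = (m - 1)*(m^2 + 2*m - 8) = (m - 1)*(m + 4)*(m - 2)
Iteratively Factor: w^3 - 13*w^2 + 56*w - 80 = (w - 5)*(w^2 - 8*w + 16) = (w - 5)*(w - 4)*(w - 4)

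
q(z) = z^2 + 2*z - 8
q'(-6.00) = -10.00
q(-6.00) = 16.00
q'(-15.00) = -28.00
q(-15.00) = 187.00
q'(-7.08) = -12.16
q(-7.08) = 27.97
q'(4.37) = 10.74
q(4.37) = 19.84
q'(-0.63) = 0.74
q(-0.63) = -8.86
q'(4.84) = 11.68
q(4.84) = 25.11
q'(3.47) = 8.94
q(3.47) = 10.98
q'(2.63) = 7.26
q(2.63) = 4.18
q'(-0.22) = 1.56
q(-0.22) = -8.39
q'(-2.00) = -2.00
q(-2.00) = -8.00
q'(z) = 2*z + 2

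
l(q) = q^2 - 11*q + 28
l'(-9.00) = -29.00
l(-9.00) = 208.00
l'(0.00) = -11.00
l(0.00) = 28.00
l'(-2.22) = -15.44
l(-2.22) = 57.35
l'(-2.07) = -15.14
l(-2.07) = 55.05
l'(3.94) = -3.12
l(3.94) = 0.18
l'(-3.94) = -18.88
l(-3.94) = 86.86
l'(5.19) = -0.62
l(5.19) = -2.15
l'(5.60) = 0.20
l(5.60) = -2.24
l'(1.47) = -8.06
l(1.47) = 13.99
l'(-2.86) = -16.72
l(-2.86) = 67.64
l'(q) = 2*q - 11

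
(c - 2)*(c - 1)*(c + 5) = c^3 + 2*c^2 - 13*c + 10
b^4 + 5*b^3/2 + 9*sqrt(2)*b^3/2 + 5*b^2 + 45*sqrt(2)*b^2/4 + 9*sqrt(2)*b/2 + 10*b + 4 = (b + 1/2)*(b + 2)*(b + sqrt(2)/2)*(b + 4*sqrt(2))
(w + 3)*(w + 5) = w^2 + 8*w + 15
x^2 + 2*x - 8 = (x - 2)*(x + 4)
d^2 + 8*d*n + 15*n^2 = (d + 3*n)*(d + 5*n)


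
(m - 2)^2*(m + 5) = m^3 + m^2 - 16*m + 20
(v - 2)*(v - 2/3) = v^2 - 8*v/3 + 4/3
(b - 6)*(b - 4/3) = b^2 - 22*b/3 + 8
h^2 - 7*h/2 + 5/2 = (h - 5/2)*(h - 1)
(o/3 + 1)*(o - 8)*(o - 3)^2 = o^4/3 - 11*o^3/3 + 5*o^2 + 33*o - 72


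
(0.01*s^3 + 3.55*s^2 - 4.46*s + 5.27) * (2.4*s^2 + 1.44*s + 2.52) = 0.024*s^5 + 8.5344*s^4 - 5.5668*s^3 + 15.1716*s^2 - 3.6504*s + 13.2804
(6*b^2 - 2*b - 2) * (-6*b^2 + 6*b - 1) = -36*b^4 + 48*b^3 - 6*b^2 - 10*b + 2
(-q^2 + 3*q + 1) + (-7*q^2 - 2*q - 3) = -8*q^2 + q - 2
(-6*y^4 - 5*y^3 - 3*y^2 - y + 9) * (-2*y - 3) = 12*y^5 + 28*y^4 + 21*y^3 + 11*y^2 - 15*y - 27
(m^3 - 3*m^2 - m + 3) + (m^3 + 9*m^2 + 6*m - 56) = 2*m^3 + 6*m^2 + 5*m - 53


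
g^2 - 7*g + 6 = (g - 6)*(g - 1)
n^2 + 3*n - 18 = (n - 3)*(n + 6)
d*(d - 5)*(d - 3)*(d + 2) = d^4 - 6*d^3 - d^2 + 30*d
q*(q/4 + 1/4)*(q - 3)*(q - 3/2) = q^4/4 - 7*q^3/8 + 9*q/8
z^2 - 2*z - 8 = (z - 4)*(z + 2)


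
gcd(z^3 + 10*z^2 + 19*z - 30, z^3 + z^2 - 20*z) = z + 5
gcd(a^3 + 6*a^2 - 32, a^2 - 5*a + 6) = a - 2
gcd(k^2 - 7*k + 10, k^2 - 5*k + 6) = k - 2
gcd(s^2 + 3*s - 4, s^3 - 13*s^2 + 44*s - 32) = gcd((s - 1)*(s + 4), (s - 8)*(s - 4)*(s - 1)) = s - 1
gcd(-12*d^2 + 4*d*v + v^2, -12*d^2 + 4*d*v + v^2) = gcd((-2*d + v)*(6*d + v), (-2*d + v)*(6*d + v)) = -12*d^2 + 4*d*v + v^2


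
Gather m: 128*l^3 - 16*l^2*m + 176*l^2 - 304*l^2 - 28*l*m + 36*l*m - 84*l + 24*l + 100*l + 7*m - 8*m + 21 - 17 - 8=128*l^3 - 128*l^2 + 40*l + m*(-16*l^2 + 8*l - 1) - 4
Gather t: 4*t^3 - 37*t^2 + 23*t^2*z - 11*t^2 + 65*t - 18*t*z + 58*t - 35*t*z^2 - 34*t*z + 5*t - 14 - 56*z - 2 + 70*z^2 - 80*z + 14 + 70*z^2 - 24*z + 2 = 4*t^3 + t^2*(23*z - 48) + t*(-35*z^2 - 52*z + 128) + 140*z^2 - 160*z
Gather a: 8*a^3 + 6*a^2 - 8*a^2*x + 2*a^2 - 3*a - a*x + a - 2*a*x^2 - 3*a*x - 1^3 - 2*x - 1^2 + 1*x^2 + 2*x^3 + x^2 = 8*a^3 + a^2*(8 - 8*x) + a*(-2*x^2 - 4*x - 2) + 2*x^3 + 2*x^2 - 2*x - 2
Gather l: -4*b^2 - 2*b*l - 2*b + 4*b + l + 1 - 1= -4*b^2 + 2*b + l*(1 - 2*b)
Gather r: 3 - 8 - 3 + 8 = 0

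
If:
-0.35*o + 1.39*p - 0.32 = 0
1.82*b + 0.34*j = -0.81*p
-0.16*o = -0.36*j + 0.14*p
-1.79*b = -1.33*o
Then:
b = -0.09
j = 0.02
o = -0.12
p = 0.20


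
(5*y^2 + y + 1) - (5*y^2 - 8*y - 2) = 9*y + 3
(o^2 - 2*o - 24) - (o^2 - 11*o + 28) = 9*o - 52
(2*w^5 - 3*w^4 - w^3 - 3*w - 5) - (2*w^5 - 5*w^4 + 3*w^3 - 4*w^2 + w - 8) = 2*w^4 - 4*w^3 + 4*w^2 - 4*w + 3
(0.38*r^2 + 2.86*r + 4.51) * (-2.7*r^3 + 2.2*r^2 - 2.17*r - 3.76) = -1.026*r^5 - 6.886*r^4 - 6.7096*r^3 + 2.287*r^2 - 20.5403*r - 16.9576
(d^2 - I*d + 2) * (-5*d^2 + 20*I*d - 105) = -5*d^4 + 25*I*d^3 - 95*d^2 + 145*I*d - 210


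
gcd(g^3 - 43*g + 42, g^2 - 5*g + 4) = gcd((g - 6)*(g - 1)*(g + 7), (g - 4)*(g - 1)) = g - 1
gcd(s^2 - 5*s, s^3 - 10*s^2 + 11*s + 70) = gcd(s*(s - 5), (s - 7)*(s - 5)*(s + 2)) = s - 5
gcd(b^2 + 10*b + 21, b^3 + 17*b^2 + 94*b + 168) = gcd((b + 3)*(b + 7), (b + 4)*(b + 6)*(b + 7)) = b + 7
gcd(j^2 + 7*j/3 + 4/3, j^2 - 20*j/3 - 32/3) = j + 4/3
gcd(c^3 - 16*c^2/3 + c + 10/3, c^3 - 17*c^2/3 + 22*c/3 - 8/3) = c - 1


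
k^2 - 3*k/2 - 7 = (k - 7/2)*(k + 2)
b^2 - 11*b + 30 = (b - 6)*(b - 5)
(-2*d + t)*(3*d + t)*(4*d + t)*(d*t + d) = -24*d^4*t - 24*d^4 - 2*d^3*t^2 - 2*d^3*t + 5*d^2*t^3 + 5*d^2*t^2 + d*t^4 + d*t^3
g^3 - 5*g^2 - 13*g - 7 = (g - 7)*(g + 1)^2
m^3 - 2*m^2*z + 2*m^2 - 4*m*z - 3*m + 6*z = (m - 1)*(m + 3)*(m - 2*z)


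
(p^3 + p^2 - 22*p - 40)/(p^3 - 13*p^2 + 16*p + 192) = (p^3 + p^2 - 22*p - 40)/(p^3 - 13*p^2 + 16*p + 192)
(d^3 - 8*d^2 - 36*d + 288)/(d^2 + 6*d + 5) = (d^3 - 8*d^2 - 36*d + 288)/(d^2 + 6*d + 5)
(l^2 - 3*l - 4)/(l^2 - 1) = (l - 4)/(l - 1)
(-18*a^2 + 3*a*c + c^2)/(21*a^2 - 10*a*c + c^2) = (-6*a - c)/(7*a - c)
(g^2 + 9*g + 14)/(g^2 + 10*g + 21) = (g + 2)/(g + 3)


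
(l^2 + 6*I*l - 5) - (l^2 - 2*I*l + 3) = 8*I*l - 8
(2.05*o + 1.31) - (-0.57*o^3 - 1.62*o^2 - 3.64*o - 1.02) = 0.57*o^3 + 1.62*o^2 + 5.69*o + 2.33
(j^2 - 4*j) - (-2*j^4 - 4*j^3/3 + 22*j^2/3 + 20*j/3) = 2*j^4 + 4*j^3/3 - 19*j^2/3 - 32*j/3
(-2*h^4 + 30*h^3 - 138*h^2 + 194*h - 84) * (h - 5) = -2*h^5 + 40*h^4 - 288*h^3 + 884*h^2 - 1054*h + 420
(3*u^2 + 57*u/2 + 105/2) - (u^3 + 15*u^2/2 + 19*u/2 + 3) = -u^3 - 9*u^2/2 + 19*u + 99/2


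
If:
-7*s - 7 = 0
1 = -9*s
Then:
No Solution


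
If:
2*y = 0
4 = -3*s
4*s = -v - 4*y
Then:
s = -4/3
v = 16/3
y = 0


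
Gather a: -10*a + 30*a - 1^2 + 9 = 20*a + 8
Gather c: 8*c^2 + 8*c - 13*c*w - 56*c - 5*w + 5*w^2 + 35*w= 8*c^2 + c*(-13*w - 48) + 5*w^2 + 30*w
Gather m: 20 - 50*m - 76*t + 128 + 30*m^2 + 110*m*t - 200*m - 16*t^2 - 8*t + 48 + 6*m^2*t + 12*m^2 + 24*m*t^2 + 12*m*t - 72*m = m^2*(6*t + 42) + m*(24*t^2 + 122*t - 322) - 16*t^2 - 84*t + 196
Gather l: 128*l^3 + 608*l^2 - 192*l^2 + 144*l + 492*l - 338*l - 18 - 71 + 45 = 128*l^3 + 416*l^2 + 298*l - 44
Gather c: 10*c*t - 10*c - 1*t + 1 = c*(10*t - 10) - t + 1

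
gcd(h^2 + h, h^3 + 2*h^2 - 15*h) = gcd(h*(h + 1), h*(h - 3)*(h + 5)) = h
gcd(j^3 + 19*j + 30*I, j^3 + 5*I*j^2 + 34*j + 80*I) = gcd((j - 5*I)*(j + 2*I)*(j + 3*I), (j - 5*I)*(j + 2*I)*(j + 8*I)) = j^2 - 3*I*j + 10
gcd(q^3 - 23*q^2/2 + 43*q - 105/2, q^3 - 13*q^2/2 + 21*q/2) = q^2 - 13*q/2 + 21/2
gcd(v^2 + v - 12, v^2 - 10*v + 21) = v - 3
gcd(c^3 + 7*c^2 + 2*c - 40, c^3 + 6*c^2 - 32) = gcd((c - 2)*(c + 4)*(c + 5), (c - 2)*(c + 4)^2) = c^2 + 2*c - 8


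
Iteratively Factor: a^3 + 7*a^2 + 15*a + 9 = (a + 1)*(a^2 + 6*a + 9) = (a + 1)*(a + 3)*(a + 3)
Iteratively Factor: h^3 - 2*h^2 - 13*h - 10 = (h + 1)*(h^2 - 3*h - 10) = (h + 1)*(h + 2)*(h - 5)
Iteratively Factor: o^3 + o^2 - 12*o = (o - 3)*(o^2 + 4*o) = o*(o - 3)*(o + 4)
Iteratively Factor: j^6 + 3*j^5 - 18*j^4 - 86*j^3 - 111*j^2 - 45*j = (j + 3)*(j^5 - 18*j^3 - 32*j^2 - 15*j) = (j - 5)*(j + 3)*(j^4 + 5*j^3 + 7*j^2 + 3*j) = (j - 5)*(j + 1)*(j + 3)*(j^3 + 4*j^2 + 3*j) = j*(j - 5)*(j + 1)*(j + 3)*(j^2 + 4*j + 3) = j*(j - 5)*(j + 1)^2*(j + 3)*(j + 3)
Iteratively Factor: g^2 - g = (g)*(g - 1)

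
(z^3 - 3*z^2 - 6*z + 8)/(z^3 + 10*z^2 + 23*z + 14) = (z^2 - 5*z + 4)/(z^2 + 8*z + 7)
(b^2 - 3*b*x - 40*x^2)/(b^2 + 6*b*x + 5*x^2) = (b - 8*x)/(b + x)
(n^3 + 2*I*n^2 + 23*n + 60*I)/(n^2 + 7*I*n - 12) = n - 5*I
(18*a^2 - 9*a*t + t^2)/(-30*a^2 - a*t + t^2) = (-3*a + t)/(5*a + t)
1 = 1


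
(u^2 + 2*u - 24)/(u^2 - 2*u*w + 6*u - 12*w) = (u - 4)/(u - 2*w)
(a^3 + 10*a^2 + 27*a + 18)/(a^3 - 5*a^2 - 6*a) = (a^2 + 9*a + 18)/(a*(a - 6))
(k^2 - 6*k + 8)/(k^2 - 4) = (k - 4)/(k + 2)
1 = 1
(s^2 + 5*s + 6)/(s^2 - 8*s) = (s^2 + 5*s + 6)/(s*(s - 8))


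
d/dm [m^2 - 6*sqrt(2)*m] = 2*m - 6*sqrt(2)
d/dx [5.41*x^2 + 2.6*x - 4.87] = 10.82*x + 2.6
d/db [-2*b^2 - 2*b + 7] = -4*b - 2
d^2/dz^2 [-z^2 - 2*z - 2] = -2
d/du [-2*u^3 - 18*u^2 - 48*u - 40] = -6*u^2 - 36*u - 48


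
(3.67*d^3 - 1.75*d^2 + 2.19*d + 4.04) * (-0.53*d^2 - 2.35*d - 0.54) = -1.9451*d^5 - 7.697*d^4 + 0.97*d^3 - 6.3427*d^2 - 10.6766*d - 2.1816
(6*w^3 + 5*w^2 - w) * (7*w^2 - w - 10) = 42*w^5 + 29*w^4 - 72*w^3 - 49*w^2 + 10*w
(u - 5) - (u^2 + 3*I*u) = -u^2 + u - 3*I*u - 5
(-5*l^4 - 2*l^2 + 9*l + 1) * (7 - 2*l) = 10*l^5 - 35*l^4 + 4*l^3 - 32*l^2 + 61*l + 7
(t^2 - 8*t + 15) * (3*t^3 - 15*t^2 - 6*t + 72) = 3*t^5 - 39*t^4 + 159*t^3 - 105*t^2 - 666*t + 1080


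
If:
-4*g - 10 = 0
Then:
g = -5/2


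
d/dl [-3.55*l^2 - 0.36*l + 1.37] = -7.1*l - 0.36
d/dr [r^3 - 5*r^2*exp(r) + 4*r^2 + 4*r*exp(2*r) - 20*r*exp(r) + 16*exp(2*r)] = -5*r^2*exp(r) + 3*r^2 + 8*r*exp(2*r) - 30*r*exp(r) + 8*r + 36*exp(2*r) - 20*exp(r)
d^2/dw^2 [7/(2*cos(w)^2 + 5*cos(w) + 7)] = 7*(-16*sin(w)^4 - 23*sin(w)^2 + 145*cos(w)/2 - 15*cos(3*w)/2 + 61)/(-2*sin(w)^2 + 5*cos(w) + 9)^3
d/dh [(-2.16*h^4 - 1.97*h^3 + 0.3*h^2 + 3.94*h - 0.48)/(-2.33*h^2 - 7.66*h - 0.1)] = (10.0656*h^5 + 54.2269*h^4 + 31.0444*h^3 + 7.4732*h^2 - 2.2968*h - 4.0708)/(5.4289*h^4 + 35.6956*h^3 + 59.1416*h^2 + 1.532*h + 0.01)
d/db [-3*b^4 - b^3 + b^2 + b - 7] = -12*b^3 - 3*b^2 + 2*b + 1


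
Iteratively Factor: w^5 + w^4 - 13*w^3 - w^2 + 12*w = (w - 1)*(w^4 + 2*w^3 - 11*w^2 - 12*w) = (w - 1)*(w + 4)*(w^3 - 2*w^2 - 3*w) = (w - 3)*(w - 1)*(w + 4)*(w^2 + w) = w*(w - 3)*(w - 1)*(w + 4)*(w + 1)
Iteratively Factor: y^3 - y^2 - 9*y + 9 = (y + 3)*(y^2 - 4*y + 3) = (y - 1)*(y + 3)*(y - 3)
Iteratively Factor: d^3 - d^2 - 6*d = (d - 3)*(d^2 + 2*d) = d*(d - 3)*(d + 2)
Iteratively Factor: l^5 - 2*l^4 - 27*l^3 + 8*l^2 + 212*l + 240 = (l + 2)*(l^4 - 4*l^3 - 19*l^2 + 46*l + 120) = (l - 4)*(l + 2)*(l^3 - 19*l - 30) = (l - 4)*(l + 2)^2*(l^2 - 2*l - 15) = (l - 4)*(l + 2)^2*(l + 3)*(l - 5)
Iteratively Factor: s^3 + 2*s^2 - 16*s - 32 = (s + 2)*(s^2 - 16) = (s - 4)*(s + 2)*(s + 4)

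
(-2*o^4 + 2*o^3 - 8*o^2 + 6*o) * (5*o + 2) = -10*o^5 + 6*o^4 - 36*o^3 + 14*o^2 + 12*o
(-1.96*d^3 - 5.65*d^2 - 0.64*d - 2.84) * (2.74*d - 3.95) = -5.3704*d^4 - 7.739*d^3 + 20.5639*d^2 - 5.2536*d + 11.218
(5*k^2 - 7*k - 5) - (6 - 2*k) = 5*k^2 - 5*k - 11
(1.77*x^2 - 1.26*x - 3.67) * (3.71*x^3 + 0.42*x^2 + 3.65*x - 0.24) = 6.5667*x^5 - 3.9312*x^4 - 7.6844*x^3 - 6.5652*x^2 - 13.0931*x + 0.8808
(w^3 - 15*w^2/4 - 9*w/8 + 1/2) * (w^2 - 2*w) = w^5 - 23*w^4/4 + 51*w^3/8 + 11*w^2/4 - w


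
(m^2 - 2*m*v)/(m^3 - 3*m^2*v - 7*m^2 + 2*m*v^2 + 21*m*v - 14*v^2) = m/(m^2 - m*v - 7*m + 7*v)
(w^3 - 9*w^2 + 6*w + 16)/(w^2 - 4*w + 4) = (w^2 - 7*w - 8)/(w - 2)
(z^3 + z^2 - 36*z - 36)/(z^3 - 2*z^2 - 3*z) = (z^2 - 36)/(z*(z - 3))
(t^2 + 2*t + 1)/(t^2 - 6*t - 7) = (t + 1)/(t - 7)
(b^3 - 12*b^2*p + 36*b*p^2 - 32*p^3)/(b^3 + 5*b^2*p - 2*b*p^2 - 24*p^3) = (b^2 - 10*b*p + 16*p^2)/(b^2 + 7*b*p + 12*p^2)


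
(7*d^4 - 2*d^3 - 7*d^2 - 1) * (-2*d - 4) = -14*d^5 - 24*d^4 + 22*d^3 + 28*d^2 + 2*d + 4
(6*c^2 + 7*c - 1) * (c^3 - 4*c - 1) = 6*c^5 + 7*c^4 - 25*c^3 - 34*c^2 - 3*c + 1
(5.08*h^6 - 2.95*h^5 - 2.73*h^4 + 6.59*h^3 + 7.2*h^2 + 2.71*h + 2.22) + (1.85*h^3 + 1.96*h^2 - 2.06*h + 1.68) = 5.08*h^6 - 2.95*h^5 - 2.73*h^4 + 8.44*h^3 + 9.16*h^2 + 0.65*h + 3.9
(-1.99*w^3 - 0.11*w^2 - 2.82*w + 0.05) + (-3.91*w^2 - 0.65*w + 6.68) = -1.99*w^3 - 4.02*w^2 - 3.47*w + 6.73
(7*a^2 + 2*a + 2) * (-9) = -63*a^2 - 18*a - 18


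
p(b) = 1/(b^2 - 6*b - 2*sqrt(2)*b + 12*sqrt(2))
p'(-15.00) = 0.00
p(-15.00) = 0.00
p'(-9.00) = 0.00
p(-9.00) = 0.01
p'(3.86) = 0.23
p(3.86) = -0.45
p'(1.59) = 0.19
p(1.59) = 0.18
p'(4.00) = 0.15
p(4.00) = -0.43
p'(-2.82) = 0.01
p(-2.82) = 0.02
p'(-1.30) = 0.01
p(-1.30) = 0.03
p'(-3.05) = 0.01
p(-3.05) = 0.02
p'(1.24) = 0.11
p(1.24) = 0.13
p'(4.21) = 0.07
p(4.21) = -0.40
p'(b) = (-2*b + 2*sqrt(2) + 6)/(b^2 - 6*b - 2*sqrt(2)*b + 12*sqrt(2))^2 = 2*(-b + sqrt(2) + 3)/(b^2 - 6*b - 2*sqrt(2)*b + 12*sqrt(2))^2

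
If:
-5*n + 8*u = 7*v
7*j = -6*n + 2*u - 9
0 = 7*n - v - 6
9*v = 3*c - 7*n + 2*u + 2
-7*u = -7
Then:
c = 184/81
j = -113/63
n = 25/27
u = 1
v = 13/27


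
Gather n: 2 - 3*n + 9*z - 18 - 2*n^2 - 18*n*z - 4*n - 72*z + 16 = -2*n^2 + n*(-18*z - 7) - 63*z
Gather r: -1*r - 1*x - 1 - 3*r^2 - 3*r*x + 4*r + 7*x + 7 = -3*r^2 + r*(3 - 3*x) + 6*x + 6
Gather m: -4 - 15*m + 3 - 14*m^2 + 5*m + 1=-14*m^2 - 10*m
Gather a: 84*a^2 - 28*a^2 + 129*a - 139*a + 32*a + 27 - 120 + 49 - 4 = 56*a^2 + 22*a - 48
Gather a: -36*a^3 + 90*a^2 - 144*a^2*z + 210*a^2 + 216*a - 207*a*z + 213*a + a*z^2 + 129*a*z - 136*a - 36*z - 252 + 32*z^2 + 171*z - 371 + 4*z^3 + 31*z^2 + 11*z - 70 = -36*a^3 + a^2*(300 - 144*z) + a*(z^2 - 78*z + 293) + 4*z^3 + 63*z^2 + 146*z - 693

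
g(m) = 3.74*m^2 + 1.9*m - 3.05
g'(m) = 7.48*m + 1.9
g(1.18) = 4.40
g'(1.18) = 10.73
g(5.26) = 110.42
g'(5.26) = 41.24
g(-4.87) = 76.40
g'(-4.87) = -34.53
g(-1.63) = 3.79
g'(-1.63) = -10.29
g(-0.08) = -3.18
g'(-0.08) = 1.30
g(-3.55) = 37.34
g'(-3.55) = -24.65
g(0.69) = 0.04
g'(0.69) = 7.06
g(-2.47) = 15.07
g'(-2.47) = -16.58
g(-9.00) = 282.79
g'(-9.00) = -65.42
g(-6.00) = 120.19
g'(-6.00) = -42.98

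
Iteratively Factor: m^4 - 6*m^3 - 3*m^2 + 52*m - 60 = (m - 5)*(m^3 - m^2 - 8*m + 12) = (m - 5)*(m - 2)*(m^2 + m - 6) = (m - 5)*(m - 2)^2*(m + 3)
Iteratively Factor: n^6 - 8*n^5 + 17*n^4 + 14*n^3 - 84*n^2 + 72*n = (n - 3)*(n^5 - 5*n^4 + 2*n^3 + 20*n^2 - 24*n) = (n - 3)*(n - 2)*(n^4 - 3*n^3 - 4*n^2 + 12*n) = n*(n - 3)*(n - 2)*(n^3 - 3*n^2 - 4*n + 12) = n*(n - 3)*(n - 2)*(n + 2)*(n^2 - 5*n + 6) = n*(n - 3)^2*(n - 2)*(n + 2)*(n - 2)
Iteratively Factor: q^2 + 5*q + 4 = (q + 4)*(q + 1)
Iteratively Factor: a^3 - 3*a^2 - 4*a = (a - 4)*(a^2 + a) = (a - 4)*(a + 1)*(a)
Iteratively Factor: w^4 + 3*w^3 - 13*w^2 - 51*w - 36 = (w + 1)*(w^3 + 2*w^2 - 15*w - 36) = (w + 1)*(w + 3)*(w^2 - w - 12) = (w - 4)*(w + 1)*(w + 3)*(w + 3)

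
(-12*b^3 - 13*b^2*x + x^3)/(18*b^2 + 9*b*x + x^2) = (-4*b^2 - 3*b*x + x^2)/(6*b + x)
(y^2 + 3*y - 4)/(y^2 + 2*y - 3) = (y + 4)/(y + 3)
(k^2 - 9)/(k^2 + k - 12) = (k + 3)/(k + 4)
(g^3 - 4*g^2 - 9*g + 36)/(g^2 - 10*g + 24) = (g^2 - 9)/(g - 6)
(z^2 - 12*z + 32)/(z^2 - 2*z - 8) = (z - 8)/(z + 2)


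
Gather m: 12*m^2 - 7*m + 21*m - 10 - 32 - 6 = 12*m^2 + 14*m - 48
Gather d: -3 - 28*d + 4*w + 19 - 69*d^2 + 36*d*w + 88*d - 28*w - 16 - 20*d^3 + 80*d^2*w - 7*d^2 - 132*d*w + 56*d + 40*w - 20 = -20*d^3 + d^2*(80*w - 76) + d*(116 - 96*w) + 16*w - 20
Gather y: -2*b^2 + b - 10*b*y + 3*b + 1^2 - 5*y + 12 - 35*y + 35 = -2*b^2 + 4*b + y*(-10*b - 40) + 48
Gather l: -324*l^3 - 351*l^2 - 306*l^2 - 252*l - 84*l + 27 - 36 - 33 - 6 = -324*l^3 - 657*l^2 - 336*l - 48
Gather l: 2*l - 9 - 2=2*l - 11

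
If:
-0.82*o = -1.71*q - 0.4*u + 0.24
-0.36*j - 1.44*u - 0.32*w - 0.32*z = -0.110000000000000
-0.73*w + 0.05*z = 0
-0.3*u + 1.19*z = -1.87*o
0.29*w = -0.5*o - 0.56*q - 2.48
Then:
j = 242.816603793181*z - 1328.95910732016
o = 53.3127538586515 - 10.4130899257759*z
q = 9.26193205212379*z - 52.0292445166531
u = 332.316165718928 - 60.9415938706698*z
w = 0.0684931506849315*z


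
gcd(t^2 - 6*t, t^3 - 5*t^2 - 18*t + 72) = t - 6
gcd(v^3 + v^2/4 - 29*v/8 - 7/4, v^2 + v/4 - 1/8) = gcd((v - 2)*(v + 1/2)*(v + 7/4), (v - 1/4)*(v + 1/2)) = v + 1/2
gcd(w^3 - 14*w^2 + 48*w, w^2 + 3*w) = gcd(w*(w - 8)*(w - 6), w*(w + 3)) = w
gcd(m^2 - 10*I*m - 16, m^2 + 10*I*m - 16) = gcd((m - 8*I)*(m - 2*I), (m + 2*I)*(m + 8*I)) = 1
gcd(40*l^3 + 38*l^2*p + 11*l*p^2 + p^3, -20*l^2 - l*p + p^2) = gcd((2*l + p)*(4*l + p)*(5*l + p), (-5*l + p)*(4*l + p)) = 4*l + p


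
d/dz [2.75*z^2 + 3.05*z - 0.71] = 5.5*z + 3.05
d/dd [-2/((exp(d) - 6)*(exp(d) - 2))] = 4*(exp(d) - 4)*exp(d)/((exp(d) - 6)^2*(exp(d) - 2)^2)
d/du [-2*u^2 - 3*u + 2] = -4*u - 3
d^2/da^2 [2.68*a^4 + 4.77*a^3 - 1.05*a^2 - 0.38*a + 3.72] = 32.16*a^2 + 28.62*a - 2.1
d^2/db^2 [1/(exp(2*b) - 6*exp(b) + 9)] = (4*exp(b) + 6)*exp(b)/(exp(4*b) - 12*exp(3*b) + 54*exp(2*b) - 108*exp(b) + 81)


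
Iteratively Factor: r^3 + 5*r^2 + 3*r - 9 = (r + 3)*(r^2 + 2*r - 3) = (r + 3)^2*(r - 1)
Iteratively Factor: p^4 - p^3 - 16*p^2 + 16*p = (p)*(p^3 - p^2 - 16*p + 16) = p*(p + 4)*(p^2 - 5*p + 4) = p*(p - 1)*(p + 4)*(p - 4)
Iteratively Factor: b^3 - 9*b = (b + 3)*(b^2 - 3*b) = b*(b + 3)*(b - 3)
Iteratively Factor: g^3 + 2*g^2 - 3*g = (g)*(g^2 + 2*g - 3) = g*(g - 1)*(g + 3)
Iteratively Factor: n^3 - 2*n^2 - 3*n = (n - 3)*(n^2 + n) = (n - 3)*(n + 1)*(n)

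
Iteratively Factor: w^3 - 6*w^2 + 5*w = (w - 1)*(w^2 - 5*w) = (w - 5)*(w - 1)*(w)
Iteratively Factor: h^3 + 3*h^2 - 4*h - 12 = (h + 3)*(h^2 - 4) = (h - 2)*(h + 3)*(h + 2)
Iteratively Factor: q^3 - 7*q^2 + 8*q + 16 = (q - 4)*(q^2 - 3*q - 4) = (q - 4)^2*(q + 1)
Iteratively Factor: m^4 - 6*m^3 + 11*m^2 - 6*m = (m)*(m^3 - 6*m^2 + 11*m - 6) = m*(m - 2)*(m^2 - 4*m + 3) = m*(m - 3)*(m - 2)*(m - 1)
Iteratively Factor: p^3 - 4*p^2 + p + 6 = (p + 1)*(p^2 - 5*p + 6) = (p - 3)*(p + 1)*(p - 2)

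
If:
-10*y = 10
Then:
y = -1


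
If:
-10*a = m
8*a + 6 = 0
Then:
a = -3/4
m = 15/2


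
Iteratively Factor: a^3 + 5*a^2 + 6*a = (a + 2)*(a^2 + 3*a) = (a + 2)*(a + 3)*(a)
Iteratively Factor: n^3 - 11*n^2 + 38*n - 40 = (n - 4)*(n^2 - 7*n + 10) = (n - 5)*(n - 4)*(n - 2)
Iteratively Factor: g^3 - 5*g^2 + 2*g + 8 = (g + 1)*(g^2 - 6*g + 8) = (g - 2)*(g + 1)*(g - 4)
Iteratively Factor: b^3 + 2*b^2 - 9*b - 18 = (b + 2)*(b^2 - 9) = (b + 2)*(b + 3)*(b - 3)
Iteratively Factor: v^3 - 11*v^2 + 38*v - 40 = (v - 2)*(v^2 - 9*v + 20) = (v - 5)*(v - 2)*(v - 4)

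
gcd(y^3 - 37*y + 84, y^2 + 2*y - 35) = y + 7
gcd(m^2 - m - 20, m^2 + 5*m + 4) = m + 4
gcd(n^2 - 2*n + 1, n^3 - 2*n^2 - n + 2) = n - 1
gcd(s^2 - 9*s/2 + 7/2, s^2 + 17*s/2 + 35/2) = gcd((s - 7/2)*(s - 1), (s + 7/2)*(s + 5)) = 1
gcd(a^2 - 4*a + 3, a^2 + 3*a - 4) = a - 1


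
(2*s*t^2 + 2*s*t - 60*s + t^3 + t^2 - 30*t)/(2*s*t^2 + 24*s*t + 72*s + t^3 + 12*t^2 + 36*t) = (t - 5)/(t + 6)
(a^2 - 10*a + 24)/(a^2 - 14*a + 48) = (a - 4)/(a - 8)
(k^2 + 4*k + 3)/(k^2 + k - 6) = (k + 1)/(k - 2)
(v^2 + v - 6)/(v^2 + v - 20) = (v^2 + v - 6)/(v^2 + v - 20)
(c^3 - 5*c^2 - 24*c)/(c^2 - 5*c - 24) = c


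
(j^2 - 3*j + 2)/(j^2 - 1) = (j - 2)/(j + 1)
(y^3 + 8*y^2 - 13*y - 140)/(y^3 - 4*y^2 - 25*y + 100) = (y + 7)/(y - 5)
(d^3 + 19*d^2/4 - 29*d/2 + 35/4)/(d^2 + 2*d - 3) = (4*d^2 + 23*d - 35)/(4*(d + 3))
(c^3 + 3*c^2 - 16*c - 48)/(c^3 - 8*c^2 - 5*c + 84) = (c + 4)/(c - 7)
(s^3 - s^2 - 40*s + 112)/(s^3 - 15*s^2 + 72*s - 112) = (s + 7)/(s - 7)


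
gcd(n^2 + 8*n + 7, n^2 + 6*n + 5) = n + 1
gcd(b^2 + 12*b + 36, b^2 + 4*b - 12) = b + 6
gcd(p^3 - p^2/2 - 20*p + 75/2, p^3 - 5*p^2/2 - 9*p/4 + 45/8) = p - 5/2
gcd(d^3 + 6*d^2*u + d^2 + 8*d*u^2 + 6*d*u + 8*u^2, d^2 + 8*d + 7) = d + 1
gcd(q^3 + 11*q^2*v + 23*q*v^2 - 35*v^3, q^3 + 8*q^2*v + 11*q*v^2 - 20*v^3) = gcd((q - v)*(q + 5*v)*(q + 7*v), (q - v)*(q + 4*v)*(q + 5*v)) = q^2 + 4*q*v - 5*v^2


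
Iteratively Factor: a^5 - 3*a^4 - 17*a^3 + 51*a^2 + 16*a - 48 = (a - 4)*(a^4 + a^3 - 13*a^2 - a + 12) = (a - 4)*(a + 4)*(a^3 - 3*a^2 - a + 3) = (a - 4)*(a - 3)*(a + 4)*(a^2 - 1) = (a - 4)*(a - 3)*(a + 1)*(a + 4)*(a - 1)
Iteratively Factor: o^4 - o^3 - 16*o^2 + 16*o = (o)*(o^3 - o^2 - 16*o + 16) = o*(o - 4)*(o^2 + 3*o - 4) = o*(o - 4)*(o - 1)*(o + 4)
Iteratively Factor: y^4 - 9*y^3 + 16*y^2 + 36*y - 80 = (y + 2)*(y^3 - 11*y^2 + 38*y - 40) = (y - 2)*(y + 2)*(y^2 - 9*y + 20) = (y - 4)*(y - 2)*(y + 2)*(y - 5)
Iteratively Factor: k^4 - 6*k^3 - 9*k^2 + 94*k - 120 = (k - 3)*(k^3 - 3*k^2 - 18*k + 40) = (k - 5)*(k - 3)*(k^2 + 2*k - 8) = (k - 5)*(k - 3)*(k - 2)*(k + 4)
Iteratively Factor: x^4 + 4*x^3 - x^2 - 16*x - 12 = (x + 2)*(x^3 + 2*x^2 - 5*x - 6) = (x + 2)*(x + 3)*(x^2 - x - 2) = (x - 2)*(x + 2)*(x + 3)*(x + 1)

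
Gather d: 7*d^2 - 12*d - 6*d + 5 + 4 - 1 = 7*d^2 - 18*d + 8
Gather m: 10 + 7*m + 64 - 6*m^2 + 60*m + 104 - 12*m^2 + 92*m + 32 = -18*m^2 + 159*m + 210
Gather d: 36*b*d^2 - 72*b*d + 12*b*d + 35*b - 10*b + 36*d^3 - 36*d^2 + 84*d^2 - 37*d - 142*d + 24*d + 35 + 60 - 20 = 25*b + 36*d^3 + d^2*(36*b + 48) + d*(-60*b - 155) + 75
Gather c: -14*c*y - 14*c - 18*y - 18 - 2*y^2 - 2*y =c*(-14*y - 14) - 2*y^2 - 20*y - 18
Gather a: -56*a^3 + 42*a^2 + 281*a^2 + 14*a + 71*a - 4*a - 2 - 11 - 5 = -56*a^3 + 323*a^2 + 81*a - 18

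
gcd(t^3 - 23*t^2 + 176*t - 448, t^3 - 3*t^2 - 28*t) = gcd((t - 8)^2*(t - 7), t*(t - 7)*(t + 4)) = t - 7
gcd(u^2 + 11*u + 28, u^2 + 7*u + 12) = u + 4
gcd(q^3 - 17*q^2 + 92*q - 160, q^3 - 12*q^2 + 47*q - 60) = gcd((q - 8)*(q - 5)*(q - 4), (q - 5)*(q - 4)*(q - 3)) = q^2 - 9*q + 20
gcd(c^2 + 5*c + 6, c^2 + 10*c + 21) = c + 3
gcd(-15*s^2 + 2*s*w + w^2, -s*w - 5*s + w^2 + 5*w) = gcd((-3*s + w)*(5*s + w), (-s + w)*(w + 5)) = 1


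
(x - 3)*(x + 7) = x^2 + 4*x - 21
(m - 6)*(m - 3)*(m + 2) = m^3 - 7*m^2 + 36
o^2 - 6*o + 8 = (o - 4)*(o - 2)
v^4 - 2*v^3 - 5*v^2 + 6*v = v*(v - 3)*(v - 1)*(v + 2)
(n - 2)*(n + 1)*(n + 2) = n^3 + n^2 - 4*n - 4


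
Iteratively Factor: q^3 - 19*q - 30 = (q - 5)*(q^2 + 5*q + 6) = (q - 5)*(q + 3)*(q + 2)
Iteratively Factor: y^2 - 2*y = (y)*(y - 2)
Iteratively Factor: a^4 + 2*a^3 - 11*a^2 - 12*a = (a + 4)*(a^3 - 2*a^2 - 3*a) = (a + 1)*(a + 4)*(a^2 - 3*a) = a*(a + 1)*(a + 4)*(a - 3)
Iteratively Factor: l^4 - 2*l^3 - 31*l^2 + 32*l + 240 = (l - 4)*(l^3 + 2*l^2 - 23*l - 60) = (l - 5)*(l - 4)*(l^2 + 7*l + 12) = (l - 5)*(l - 4)*(l + 4)*(l + 3)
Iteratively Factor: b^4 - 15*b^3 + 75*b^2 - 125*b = (b - 5)*(b^3 - 10*b^2 + 25*b) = (b - 5)^2*(b^2 - 5*b) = b*(b - 5)^2*(b - 5)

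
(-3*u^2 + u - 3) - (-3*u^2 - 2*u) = 3*u - 3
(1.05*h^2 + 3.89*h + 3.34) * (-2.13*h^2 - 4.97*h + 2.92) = -2.2365*h^4 - 13.5042*h^3 - 23.3815*h^2 - 5.241*h + 9.7528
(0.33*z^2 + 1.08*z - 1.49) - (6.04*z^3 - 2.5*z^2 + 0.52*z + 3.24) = -6.04*z^3 + 2.83*z^2 + 0.56*z - 4.73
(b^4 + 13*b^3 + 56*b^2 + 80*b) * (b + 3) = b^5 + 16*b^4 + 95*b^3 + 248*b^2 + 240*b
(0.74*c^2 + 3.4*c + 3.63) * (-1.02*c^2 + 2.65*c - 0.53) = -0.7548*c^4 - 1.507*c^3 + 4.9152*c^2 + 7.8175*c - 1.9239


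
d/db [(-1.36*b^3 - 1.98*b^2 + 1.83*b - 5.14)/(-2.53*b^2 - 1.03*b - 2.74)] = (3.4408*b^4 + 2.8016*b^3 + 17.8485*b^2 - 15.158*b - 10.3084)/(6.4009*b^4 + 5.2118*b^3 + 14.9253*b^2 + 5.6444*b + 7.5076)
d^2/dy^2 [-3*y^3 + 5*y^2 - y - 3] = 10 - 18*y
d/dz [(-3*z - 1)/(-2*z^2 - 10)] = (-3*z^2 - 2*z + 15)/(2*(z^4 + 10*z^2 + 25))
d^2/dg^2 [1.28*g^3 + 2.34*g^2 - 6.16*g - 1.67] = 7.68*g + 4.68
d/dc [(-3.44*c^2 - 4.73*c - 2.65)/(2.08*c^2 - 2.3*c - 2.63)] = (17.7504*c^2 + 29.1184*c + 6.3449)/(4.3264*c^4 - 9.568*c^3 - 5.6508*c^2 + 12.098*c + 6.9169)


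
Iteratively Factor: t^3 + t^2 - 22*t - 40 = (t + 4)*(t^2 - 3*t - 10) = (t + 2)*(t + 4)*(t - 5)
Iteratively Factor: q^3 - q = (q + 1)*(q^2 - q) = (q - 1)*(q + 1)*(q)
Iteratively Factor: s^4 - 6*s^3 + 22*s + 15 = (s - 3)*(s^3 - 3*s^2 - 9*s - 5) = (s - 3)*(s + 1)*(s^2 - 4*s - 5) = (s - 3)*(s + 1)^2*(s - 5)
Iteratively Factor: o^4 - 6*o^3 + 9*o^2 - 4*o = (o - 1)*(o^3 - 5*o^2 + 4*o) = (o - 1)^2*(o^2 - 4*o) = o*(o - 1)^2*(o - 4)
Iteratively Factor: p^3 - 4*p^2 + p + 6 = (p + 1)*(p^2 - 5*p + 6) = (p - 2)*(p + 1)*(p - 3)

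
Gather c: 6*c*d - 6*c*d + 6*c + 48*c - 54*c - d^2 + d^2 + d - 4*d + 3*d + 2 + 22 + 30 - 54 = 0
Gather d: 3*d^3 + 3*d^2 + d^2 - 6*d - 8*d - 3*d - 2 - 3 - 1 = 3*d^3 + 4*d^2 - 17*d - 6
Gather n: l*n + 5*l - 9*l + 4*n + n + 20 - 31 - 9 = -4*l + n*(l + 5) - 20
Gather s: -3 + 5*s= 5*s - 3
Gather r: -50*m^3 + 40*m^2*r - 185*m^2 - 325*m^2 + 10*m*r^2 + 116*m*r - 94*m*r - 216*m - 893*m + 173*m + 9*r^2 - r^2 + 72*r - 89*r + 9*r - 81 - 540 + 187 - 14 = -50*m^3 - 510*m^2 - 936*m + r^2*(10*m + 8) + r*(40*m^2 + 22*m - 8) - 448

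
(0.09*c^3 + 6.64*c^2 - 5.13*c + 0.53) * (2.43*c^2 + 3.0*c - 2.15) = 0.2187*c^5 + 16.4052*c^4 + 7.2606*c^3 - 28.3781*c^2 + 12.6195*c - 1.1395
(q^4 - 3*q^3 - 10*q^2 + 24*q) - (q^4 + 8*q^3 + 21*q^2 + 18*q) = -11*q^3 - 31*q^2 + 6*q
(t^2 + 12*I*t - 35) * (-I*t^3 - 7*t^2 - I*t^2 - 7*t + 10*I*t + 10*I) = -I*t^5 + 5*t^4 - I*t^4 + 5*t^3 - 39*I*t^3 + 125*t^2 - 39*I*t^2 + 125*t - 350*I*t - 350*I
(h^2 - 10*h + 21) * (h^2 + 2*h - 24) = h^4 - 8*h^3 - 23*h^2 + 282*h - 504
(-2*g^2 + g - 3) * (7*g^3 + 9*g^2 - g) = -14*g^5 - 11*g^4 - 10*g^3 - 28*g^2 + 3*g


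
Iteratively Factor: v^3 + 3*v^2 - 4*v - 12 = (v + 2)*(v^2 + v - 6) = (v + 2)*(v + 3)*(v - 2)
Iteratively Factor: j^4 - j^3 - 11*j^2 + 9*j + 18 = (j - 2)*(j^3 + j^2 - 9*j - 9) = (j - 2)*(j + 3)*(j^2 - 2*j - 3) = (j - 2)*(j + 1)*(j + 3)*(j - 3)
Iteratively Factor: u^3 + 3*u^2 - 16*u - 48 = (u + 4)*(u^2 - u - 12) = (u - 4)*(u + 4)*(u + 3)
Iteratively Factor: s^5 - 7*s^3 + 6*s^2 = (s - 2)*(s^4 + 2*s^3 - 3*s^2) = s*(s - 2)*(s^3 + 2*s^2 - 3*s) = s*(s - 2)*(s + 3)*(s^2 - s) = s^2*(s - 2)*(s + 3)*(s - 1)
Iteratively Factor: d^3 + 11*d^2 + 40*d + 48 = (d + 3)*(d^2 + 8*d + 16) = (d + 3)*(d + 4)*(d + 4)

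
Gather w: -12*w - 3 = -12*w - 3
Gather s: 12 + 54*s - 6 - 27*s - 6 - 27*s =0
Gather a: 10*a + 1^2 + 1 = 10*a + 2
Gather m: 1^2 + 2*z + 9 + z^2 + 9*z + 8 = z^2 + 11*z + 18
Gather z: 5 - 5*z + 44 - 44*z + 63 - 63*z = 112 - 112*z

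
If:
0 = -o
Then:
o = 0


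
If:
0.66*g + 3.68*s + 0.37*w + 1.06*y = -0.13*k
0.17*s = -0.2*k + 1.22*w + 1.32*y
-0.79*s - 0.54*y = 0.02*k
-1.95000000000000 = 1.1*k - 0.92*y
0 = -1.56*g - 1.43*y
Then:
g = 0.06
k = -1.83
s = 0.09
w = -0.21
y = -0.07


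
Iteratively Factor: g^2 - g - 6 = (g + 2)*(g - 3)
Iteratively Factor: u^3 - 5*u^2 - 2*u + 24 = (u + 2)*(u^2 - 7*u + 12) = (u - 3)*(u + 2)*(u - 4)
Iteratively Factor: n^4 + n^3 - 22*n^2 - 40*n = (n + 4)*(n^3 - 3*n^2 - 10*n) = n*(n + 4)*(n^2 - 3*n - 10) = n*(n - 5)*(n + 4)*(n + 2)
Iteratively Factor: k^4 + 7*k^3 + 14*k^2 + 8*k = (k + 2)*(k^3 + 5*k^2 + 4*k) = (k + 1)*(k + 2)*(k^2 + 4*k) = (k + 1)*(k + 2)*(k + 4)*(k)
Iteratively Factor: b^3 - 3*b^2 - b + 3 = (b - 3)*(b^2 - 1) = (b - 3)*(b + 1)*(b - 1)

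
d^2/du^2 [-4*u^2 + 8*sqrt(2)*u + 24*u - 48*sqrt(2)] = -8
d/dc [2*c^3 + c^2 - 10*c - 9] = 6*c^2 + 2*c - 10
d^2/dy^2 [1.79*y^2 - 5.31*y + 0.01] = 3.58000000000000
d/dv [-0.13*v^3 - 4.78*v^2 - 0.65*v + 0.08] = -0.39*v^2 - 9.56*v - 0.65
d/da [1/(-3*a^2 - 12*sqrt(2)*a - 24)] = 2*(a + 2*sqrt(2))/(3*(a^2 + 4*sqrt(2)*a + 8)^2)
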